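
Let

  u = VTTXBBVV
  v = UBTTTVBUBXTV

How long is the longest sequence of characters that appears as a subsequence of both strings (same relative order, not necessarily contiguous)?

5

One common subsequence of length 5: T (u #2, v #4), then T (u #3, v #5), then B (u #5, v #7), then B (u #6, v #9), then V (u #8, v #12). dp[8][12] = 5 confirms this is the maximum.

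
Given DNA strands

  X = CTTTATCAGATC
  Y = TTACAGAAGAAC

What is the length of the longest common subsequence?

8

Let dp[i][j] be the LCS length of the first i bases of X and the first j bases of Y. dp[i][j] = dp[i-1][j-1]+1 when the i-th and j-th bases match, else max(dp[i-1][j], dp[i][j-1]).
    ·  T  T  A  C  A  G  A  A  G  A  A  C
 ·  0  0  0  0  0  0  0  0  0  0  0  0  0
 C  0  0  0  0  1  1  1  1  1  1  1  1  1
 T  0  1  1  1  1  1  1  1  1  1  1  1  1
 T  0  1  2  2  2  2  2  2  2  2  2  2  2
 T  0  1  2  2  2  2  2  2  2  2  2  2  2
 A  0  1  2  3  3  3  3  3  3  3  3  3  3
 T  0  1  2  3  3  3  3  3  3  3  3  3  3
 C  0  1  2  3  4  4  4  4  4  4  4  4  4
 A  0  1  2  3  4  5  5  5  5  5  5  5  5
 G  0  1  2  3  4  5  6  6  6  6  6  6  6
 A  0  1  2  3  4  5  6  7  7  7  7  7  7
 T  0  1  2  3  4  5  6  7  7  7  7  7  7
 C  0  1  2  3  4  5  6  7  7  7  7  7  8
dp[12][12] = 8. One LCS (by backtracking along matches): TTACAGAC.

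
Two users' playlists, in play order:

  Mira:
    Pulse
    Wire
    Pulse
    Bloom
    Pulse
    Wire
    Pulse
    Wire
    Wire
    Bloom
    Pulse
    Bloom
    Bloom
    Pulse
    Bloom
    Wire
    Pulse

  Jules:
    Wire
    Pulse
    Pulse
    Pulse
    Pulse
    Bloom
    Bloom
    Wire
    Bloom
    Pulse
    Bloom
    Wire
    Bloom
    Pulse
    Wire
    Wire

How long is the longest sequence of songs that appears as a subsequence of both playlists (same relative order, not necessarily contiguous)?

Match Pulse [1,2], Pulse [3,3], Pulse [5,4], Pulse [7,5], Wire [9,8], Bloom [10,9], Pulse [11,10], Bloom [12,11], Bloom [13,13], Pulse [14,14], Wire [16,16] — 11 songs in the same relative order in both, and the DP table's final entry dp[17][16] is also 11, so no common subsequence is longer.

11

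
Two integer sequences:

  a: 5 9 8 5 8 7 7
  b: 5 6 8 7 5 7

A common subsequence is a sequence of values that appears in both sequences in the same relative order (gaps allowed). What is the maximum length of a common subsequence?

4

Let dp[i][j] be the LCS length of the first i values of a and the first j values of b. dp[i][j] = dp[i-1][j-1]+1 when the i-th and j-th values match, else max(dp[i-1][j], dp[i][j-1]).
    ·  5  6  8  7  5  7
 ·  0  0  0  0  0  0  0
 5  0  1  1  1  1  1  1
 9  0  1  1  1  1  1  1
 8  0  1  1  2  2  2  2
 5  0  1  1  2  2  3  3
 8  0  1  1  2  2  3  3
 7  0  1  1  2  3  3  4
 7  0  1  1  2  3  3  4
dp[7][6] = 4. One LCS (by backtracking along matches): 5, 8, 5, 7.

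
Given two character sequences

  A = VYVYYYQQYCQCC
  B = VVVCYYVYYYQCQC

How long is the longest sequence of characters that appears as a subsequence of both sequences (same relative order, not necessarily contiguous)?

10

Pick V (A #1, B #3); then Y (A #2, B #6); then V (A #3, B #7); then Y (A #4, B #8); then Y (A #5, B #9); then Y (A #6, B #10); then Q (A #8, B #11); then C (A #10, B #12); then Q (A #11, B #13); then C (A #13, B #14); all 10 characters appear in both, in order, and the DP table's final entry dp[13][14] is also 10, so no common subsequence is longer.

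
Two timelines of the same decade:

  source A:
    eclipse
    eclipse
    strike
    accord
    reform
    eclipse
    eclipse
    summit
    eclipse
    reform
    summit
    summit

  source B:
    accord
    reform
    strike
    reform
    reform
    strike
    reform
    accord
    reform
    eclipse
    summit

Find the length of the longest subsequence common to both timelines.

5

Taking strike [3,6], then accord [4,8], then reform [5,9], then eclipse [9,10], then summit [12,11] gives a common subsequence of length 5. dp[12][11] = 5 confirms this is the maximum.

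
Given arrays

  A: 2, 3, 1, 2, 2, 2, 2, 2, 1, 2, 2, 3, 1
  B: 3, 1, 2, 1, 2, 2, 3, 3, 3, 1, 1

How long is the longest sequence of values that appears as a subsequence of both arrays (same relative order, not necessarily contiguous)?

8

Let dp[i][j] be the LCS length of the first i values of A and the first j values of B. dp[i][j] = dp[i-1][j-1]+1 when the i-th and j-th values match, else max(dp[i-1][j], dp[i][j-1]).
    ·  3  1  2  1  2  2  3  3  3  1  1
 ·  0  0  0  0  0  0  0  0  0  0  0  0
 2  0  0  0  1  1  1  1  1  1  1  1  1
 3  0  1  1  1  1  1  1  2  2  2  2  2
 1  0  1  2  2  2  2  2  2  2  2  3  3
 2  0  1  2  3  3  3  3  3  3  3  3  3
 2  0  1  2  3  3  4  4  4  4  4  4  4
 2  0  1  2  3  3  4  5  5  5  5  5  5
 2  0  1  2  3  3  4  5  5  5  5  5  5
 2  0  1  2  3  3  4  5  5  5  5  5  5
 1  0  1  2  3  4  4  5  5  5  5  6  6
 2  0  1  2  3  4  5  5  5  5  5  6  6
 2  0  1  2  3  4  5  6  6  6  6  6  6
 3  0  1  2  3  4  5  6  7  7  7  7  7
 1  0  1  2  3  4  5  6  7  7  7  8  8
dp[13][11] = 8. One LCS (by backtracking along matches): 3, 1, 2, 1, 2, 2, 3, 1.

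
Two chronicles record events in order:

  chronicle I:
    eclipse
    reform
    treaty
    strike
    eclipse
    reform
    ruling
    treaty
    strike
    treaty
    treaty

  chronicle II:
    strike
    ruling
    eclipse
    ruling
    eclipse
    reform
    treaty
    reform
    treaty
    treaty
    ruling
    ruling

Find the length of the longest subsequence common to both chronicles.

6

Match eclipse at chronicle I[1]=chronicle II[5], reform at chronicle I[2]=chronicle II[6], treaty at chronicle I[3]=chronicle II[7], reform at chronicle I[6]=chronicle II[8], treaty at chronicle I[8]=chronicle II[9], treaty at chronicle I[10]=chronicle II[10] — 6 events in the same relative order in both. dp[11][12] = 6 confirms this is the maximum.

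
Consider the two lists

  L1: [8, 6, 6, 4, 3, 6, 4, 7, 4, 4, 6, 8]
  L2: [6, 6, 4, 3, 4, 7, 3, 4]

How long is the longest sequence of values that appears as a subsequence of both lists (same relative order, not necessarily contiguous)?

7

Pick 6 (L1 #2, L2 #1) → 6 (L1 #3, L2 #2) → 4 (L1 #4, L2 #3) → 3 (L1 #5, L2 #4) → 4 (L1 #7, L2 #5) → 7 (L1 #8, L2 #6) → 4 (L1 #10, L2 #8); all 7 values appear in both, in order. Since dp[12][8] = 7, nothing longer is possible.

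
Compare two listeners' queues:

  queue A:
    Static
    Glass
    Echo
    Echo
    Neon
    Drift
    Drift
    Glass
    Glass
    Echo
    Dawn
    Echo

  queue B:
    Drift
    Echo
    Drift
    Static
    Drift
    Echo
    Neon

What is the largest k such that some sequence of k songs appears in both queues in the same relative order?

4

Pick Echo [4,2], Drift [6,3], Drift [7,5], Echo [10,6]; all 4 songs appear in both, in order. The LCS DP gives dp[12][7] = 4, so this is optimal.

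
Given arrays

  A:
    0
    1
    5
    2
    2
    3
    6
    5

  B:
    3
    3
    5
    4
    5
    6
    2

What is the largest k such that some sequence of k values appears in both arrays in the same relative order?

Let dp[i][j] be the LCS length of the first i values of A and the first j values of B. dp[i][j] = dp[i-1][j-1]+1 when the i-th and j-th values match, else max(dp[i-1][j], dp[i][j-1]).
    ·  3  3  5  4  5  6  2
 ·  0  0  0  0  0  0  0  0
 0  0  0  0  0  0  0  0  0
 1  0  0  0  0  0  0  0  0
 5  0  0  0  1  1  1  1  1
 2  0  0  0  1  1  1  1  2
 2  0  0  0  1  1  1  1  2
 3  0  1  1  1  1  1  1  2
 6  0  1  1  1  1  1  2  2
 5  0  1  1  2  2  2  2  2
dp[8][7] = 2. One LCS (by backtracking along matches): 5, 2.

2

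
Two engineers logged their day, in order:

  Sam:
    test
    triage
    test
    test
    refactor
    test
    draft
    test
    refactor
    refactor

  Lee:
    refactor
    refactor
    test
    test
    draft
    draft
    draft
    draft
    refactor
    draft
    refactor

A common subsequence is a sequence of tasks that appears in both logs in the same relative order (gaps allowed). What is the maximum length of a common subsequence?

Taking test (Sam #1, Lee #3) → test (Sam #3, Lee #4) → refactor (Sam #5, Lee #9) → draft (Sam #7, Lee #10) → refactor (Sam #10, Lee #11) gives a common subsequence of length 5. Since dp[10][11] = 5, nothing longer is possible.

5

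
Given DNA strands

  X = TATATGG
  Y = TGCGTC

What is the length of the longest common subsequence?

3

One common subsequence of length 3: T at X[5]=Y[1], then G at X[6]=Y[2], then G at X[7]=Y[4]. Since dp[7][6] = 3, nothing longer is possible.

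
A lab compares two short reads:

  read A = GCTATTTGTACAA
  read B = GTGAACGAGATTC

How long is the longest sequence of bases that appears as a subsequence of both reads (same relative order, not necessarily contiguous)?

7

Match G [1,1], T [3,2], A [4,4], A [10,5], C [11,6], A [12,8], A [13,10] — 7 bases in the same relative order in both. dp[13][13] = 7 confirms this is the maximum.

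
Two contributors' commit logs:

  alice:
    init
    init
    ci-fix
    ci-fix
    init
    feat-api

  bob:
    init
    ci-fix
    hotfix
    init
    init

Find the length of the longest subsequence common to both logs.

3

Match init at alice[1]=bob[1], init at alice[2]=bob[4], init at alice[5]=bob[5] — 3 commits in the same relative order in both, and the DP table's final entry dp[6][5] is also 3, so no common subsequence is longer.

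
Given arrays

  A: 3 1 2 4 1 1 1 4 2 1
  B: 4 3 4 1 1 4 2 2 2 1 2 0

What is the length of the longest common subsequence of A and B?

7

Taking 3 at A[1]=B[2], 4 at A[4]=B[3], 1 at A[6]=B[4], 1 at A[7]=B[5], 4 at A[8]=B[6], 2 at A[9]=B[9], 1 at A[10]=B[10] gives a common subsequence of length 7, and the DP table's final entry dp[10][12] is also 7, so no common subsequence is longer.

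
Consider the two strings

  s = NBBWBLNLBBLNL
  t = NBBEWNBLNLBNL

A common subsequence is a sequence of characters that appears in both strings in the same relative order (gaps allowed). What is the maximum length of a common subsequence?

Pick N [1,1]; then B [2,2]; then B [3,3]; then W [4,5]; then B [5,7]; then L [6,8]; then N [7,9]; then L [8,10]; then B [10,11]; then N [12,12]; then L [13,13]; all 11 characters appear in both, in order. The LCS DP gives dp[13][13] = 11, so this is optimal.

11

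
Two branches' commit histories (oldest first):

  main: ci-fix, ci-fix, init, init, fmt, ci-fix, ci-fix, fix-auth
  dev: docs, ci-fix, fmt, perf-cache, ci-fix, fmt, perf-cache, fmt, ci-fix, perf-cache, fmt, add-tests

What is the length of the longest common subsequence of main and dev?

Match ci-fix (main #1, dev #2); then ci-fix (main #2, dev #5); then fmt (main #5, dev #8); then ci-fix (main #6, dev #9) — 4 commits in the same relative order in both, and the DP table's final entry dp[8][12] is also 4, so no common subsequence is longer.

4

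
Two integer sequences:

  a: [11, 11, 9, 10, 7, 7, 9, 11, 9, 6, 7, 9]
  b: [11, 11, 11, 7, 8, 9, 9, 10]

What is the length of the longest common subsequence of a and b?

Let dp[i][j] be the LCS length of the first i values of a and the first j values of b. dp[i][j] = dp[i-1][j-1]+1 when the i-th and j-th values match, else max(dp[i-1][j], dp[i][j-1]).
    · 11 11 11  7  8  9  9 10
 ·  0  0  0  0  0  0  0  0  0
11  0  1  1  1  1  1  1  1  1
11  0  1  2  2  2  2  2  2  2
 9  0  1  2  2  2  2  3  3  3
10  0  1  2  2  2  2  3  3  4
 7  0  1  2  2  3  3  3  3  4
 7  0  1  2  2  3  3  3  3  4
 9  0  1  2  2  3  3  4  4  4
11  0  1  2  3  3  3  4  4  4
 9  0  1  2  3  3  3  4  5  5
 6  0  1  2  3  3  3  4  5  5
 7  0  1  2  3  4  4  4  5  5
 9  0  1  2  3  4  4  5  5  5
dp[12][8] = 5. One LCS (by backtracking along matches): 11, 11, 7, 9, 9.

5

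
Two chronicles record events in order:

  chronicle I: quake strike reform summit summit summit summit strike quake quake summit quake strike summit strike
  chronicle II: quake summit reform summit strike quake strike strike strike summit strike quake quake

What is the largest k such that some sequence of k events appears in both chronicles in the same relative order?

8

Match quake (chronicle I #1, chronicle II #1) → reform (chronicle I #3, chronicle II #3) → summit (chronicle I #7, chronicle II #4) → strike (chronicle I #8, chronicle II #5) → quake (chronicle I #9, chronicle II #6) → strike (chronicle I #13, chronicle II #9) → summit (chronicle I #14, chronicle II #10) → strike (chronicle I #15, chronicle II #11) — 8 events in the same relative order in both. Since dp[15][13] = 8, nothing longer is possible.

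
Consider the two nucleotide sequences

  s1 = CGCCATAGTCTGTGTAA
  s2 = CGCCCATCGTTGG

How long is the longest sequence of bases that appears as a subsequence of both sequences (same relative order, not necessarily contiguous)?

11

Pick C [1,1], then G [2,2], then C [3,4], then C [4,5], then A [5,6], then T [6,7], then G [8,9], then T [9,10], then T [11,11], then G [12,12], then G [14,13]; all 11 bases appear in both, in order, and the DP table's final entry dp[17][13] is also 11, so no common subsequence is longer.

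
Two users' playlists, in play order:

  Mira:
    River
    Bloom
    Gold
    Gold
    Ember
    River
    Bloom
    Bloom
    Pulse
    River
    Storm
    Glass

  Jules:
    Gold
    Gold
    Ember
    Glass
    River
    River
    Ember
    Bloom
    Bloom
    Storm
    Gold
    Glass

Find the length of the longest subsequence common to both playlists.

Pick Gold at Mira[3]=Jules[1] → Gold at Mira[4]=Jules[2] → Ember at Mira[5]=Jules[3] → River at Mira[6]=Jules[6] → Bloom at Mira[7]=Jules[8] → Bloom at Mira[8]=Jules[9] → Storm at Mira[11]=Jules[10] → Glass at Mira[12]=Jules[12]; all 8 songs appear in both, in order. The LCS DP gives dp[12][12] = 8, so this is optimal.

8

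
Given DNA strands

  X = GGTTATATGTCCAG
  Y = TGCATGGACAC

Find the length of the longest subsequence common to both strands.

Pick G at X[1]=Y[2]; then A at X[5]=Y[4]; then T at X[6]=Y[5]; then A at X[7]=Y[8]; then C at X[11]=Y[9]; then C at X[12]=Y[11]; all 6 bases appear in both, in order. dp[14][11] = 6 confirms this is the maximum.

6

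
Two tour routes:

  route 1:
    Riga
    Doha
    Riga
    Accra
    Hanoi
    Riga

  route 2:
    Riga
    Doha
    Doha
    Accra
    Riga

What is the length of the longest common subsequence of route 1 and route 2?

Match Riga [1,1], then Doha [2,3], then Accra [4,4], then Riga [6,5] — 4 stops in the same relative order in both, and the DP table's final entry dp[6][5] is also 4, so no common subsequence is longer.

4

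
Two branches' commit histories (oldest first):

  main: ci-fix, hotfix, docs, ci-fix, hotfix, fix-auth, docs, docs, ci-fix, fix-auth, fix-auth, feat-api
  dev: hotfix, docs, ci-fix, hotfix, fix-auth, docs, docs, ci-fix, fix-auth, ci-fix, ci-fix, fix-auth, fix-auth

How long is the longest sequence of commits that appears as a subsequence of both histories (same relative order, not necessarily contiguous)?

10

Match hotfix [2,1]; then docs [3,2]; then ci-fix [4,3]; then hotfix [5,4]; then fix-auth [6,5]; then docs [7,6]; then docs [8,7]; then ci-fix [9,11]; then fix-auth [10,12]; then fix-auth [11,13] — 10 commits in the same relative order in both. dp[12][13] = 10 confirms this is the maximum.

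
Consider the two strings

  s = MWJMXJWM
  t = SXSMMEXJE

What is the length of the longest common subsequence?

4

Let dp[i][j] be the LCS length of the first i characters of s and the first j characters of t. dp[i][j] = dp[i-1][j-1]+1 when the i-th and j-th characters match, else max(dp[i-1][j], dp[i][j-1]).
    ·  S  X  S  M  M  E  X  J  E
 ·  0  0  0  0  0  0  0  0  0  0
 M  0  0  0  0  1  1  1  1  1  1
 W  0  0  0  0  1  1  1  1  1  1
 J  0  0  0  0  1  1  1  1  2  2
 M  0  0  0  0  1  2  2  2  2  2
 X  0  0  1  1  1  2  2  3  3  3
 J  0  0  1  1  1  2  2  3  4  4
 W  0  0  1  1  1  2  2  3  4  4
 M  0  0  1  1  2  2  2  3  4  4
dp[8][9] = 4. One LCS (by backtracking along matches): MMXJ.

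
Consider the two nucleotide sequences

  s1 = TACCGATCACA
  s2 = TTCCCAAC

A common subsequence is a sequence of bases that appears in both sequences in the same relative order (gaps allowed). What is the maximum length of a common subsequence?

6

One common subsequence of length 6: T at s1[1]=s2[2] → C at s1[3]=s2[4] → C at s1[4]=s2[5] → A at s1[6]=s2[6] → A at s1[9]=s2[7] → C at s1[10]=s2[8]. dp[11][8] = 6 confirms this is the maximum.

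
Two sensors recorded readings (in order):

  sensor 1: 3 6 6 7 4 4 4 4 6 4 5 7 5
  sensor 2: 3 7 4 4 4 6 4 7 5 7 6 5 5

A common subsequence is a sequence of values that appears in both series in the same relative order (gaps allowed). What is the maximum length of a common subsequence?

Taking 3 (sensor 1 #1, sensor 2 #1) → 7 (sensor 1 #4, sensor 2 #2) → 4 (sensor 1 #6, sensor 2 #3) → 4 (sensor 1 #7, sensor 2 #4) → 4 (sensor 1 #8, sensor 2 #5) → 6 (sensor 1 #9, sensor 2 #6) → 4 (sensor 1 #10, sensor 2 #7) → 5 (sensor 1 #11, sensor 2 #9) → 7 (sensor 1 #12, sensor 2 #10) → 5 (sensor 1 #13, sensor 2 #13) gives a common subsequence of length 10. Since dp[13][13] = 10, nothing longer is possible.

10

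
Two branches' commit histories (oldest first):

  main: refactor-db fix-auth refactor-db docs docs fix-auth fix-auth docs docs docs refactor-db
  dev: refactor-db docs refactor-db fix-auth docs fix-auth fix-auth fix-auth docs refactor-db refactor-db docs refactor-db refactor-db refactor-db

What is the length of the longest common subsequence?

8

Taking refactor-db (main #1, dev #3), then fix-auth (main #2, dev #4), then docs (main #4, dev #5), then fix-auth (main #6, dev #7), then fix-auth (main #7, dev #8), then docs (main #8, dev #9), then docs (main #9, dev #12), then refactor-db (main #11, dev #15) gives a common subsequence of length 8. The LCS DP gives dp[11][15] = 8, so this is optimal.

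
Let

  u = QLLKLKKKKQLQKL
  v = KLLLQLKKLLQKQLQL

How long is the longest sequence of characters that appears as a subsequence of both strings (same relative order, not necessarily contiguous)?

Pick L (u #2, v #3) → L (u #3, v #4) → L (u #5, v #6) → K (u #6, v #7) → K (u #7, v #8) → K (u #9, v #12) → Q (u #10, v #13) → L (u #11, v #14) → Q (u #12, v #15) → L (u #14, v #16); all 10 characters appear in both, in order. Since dp[14][16] = 10, nothing longer is possible.

10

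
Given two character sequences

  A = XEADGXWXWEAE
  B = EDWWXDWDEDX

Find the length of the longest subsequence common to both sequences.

6

Let dp[i][j] be the LCS length of the first i characters of A and the first j characters of B. dp[i][j] = dp[i-1][j-1]+1 when the i-th and j-th characters match, else max(dp[i-1][j], dp[i][j-1]).
    ·  E  D  W  W  X  D  W  D  E  D  X
 ·  0  0  0  0  0  0  0  0  0  0  0  0
 X  0  0  0  0  0  1  1  1  1  1  1  1
 E  0  1  1  1  1  1  1  1  1  2  2  2
 A  0  1  1  1  1  1  1  1  1  2  2  2
 D  0  1  2  2  2  2  2  2  2  2  3  3
 G  0  1  2  2  2  2  2  2  2  2  3  3
 X  0  1  2  2  2  3  3  3  3  3  3  4
 W  0  1  2  3  3  3  3  4  4  4  4  4
 X  0  1  2  3  3  4  4  4  4  4  4  5
 W  0  1  2  3  4  4  4  5  5  5  5  5
 E  0  1  2  3  4  4  4  5  5  6  6  6
 A  0  1  2  3  4  4  4  5  5  6  6  6
 E  0  1  2  3  4  4  4  5  5  6  6  6
dp[12][11] = 6. One LCS (by backtracking along matches): EDWXWE.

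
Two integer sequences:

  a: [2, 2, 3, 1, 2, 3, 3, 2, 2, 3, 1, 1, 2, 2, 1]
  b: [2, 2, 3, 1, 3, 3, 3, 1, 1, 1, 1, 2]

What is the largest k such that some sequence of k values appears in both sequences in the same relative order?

Match 2 (a #1, b #1), 2 (a #2, b #2), 3 (a #3, b #3), 1 (a #4, b #4), 3 (a #6, b #5), 3 (a #7, b #6), 3 (a #10, b #7), 1 (a #11, b #10), 1 (a #12, b #11), 2 (a #14, b #12) — 10 values in the same relative order in both. The LCS DP gives dp[15][12] = 10, so this is optimal.

10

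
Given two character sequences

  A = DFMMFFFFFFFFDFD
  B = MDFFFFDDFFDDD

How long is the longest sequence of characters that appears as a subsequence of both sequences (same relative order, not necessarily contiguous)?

Match D at A[1]=B[2] → F at A[2]=B[3] → F at A[5]=B[4] → F at A[6]=B[5] → F at A[7]=B[6] → F at A[8]=B[9] → F at A[9]=B[10] → D at A[13]=B[12] → D at A[15]=B[13] — 9 characters in the same relative order in both. Since dp[15][13] = 9, nothing longer is possible.

9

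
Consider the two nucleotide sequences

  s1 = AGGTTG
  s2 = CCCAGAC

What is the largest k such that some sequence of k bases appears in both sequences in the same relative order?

2

Let dp[i][j] be the LCS length of the first i bases of s1 and the first j bases of s2. dp[i][j] = dp[i-1][j-1]+1 when the i-th and j-th bases match, else max(dp[i-1][j], dp[i][j-1]).
    ·  C  C  C  A  G  A  C
 ·  0  0  0  0  0  0  0  0
 A  0  0  0  0  1  1  1  1
 G  0  0  0  0  1  2  2  2
 G  0  0  0  0  1  2  2  2
 T  0  0  0  0  1  2  2  2
 T  0  0  0  0  1  2  2  2
 G  0  0  0  0  1  2  2  2
dp[6][7] = 2. One LCS (by backtracking along matches): AG.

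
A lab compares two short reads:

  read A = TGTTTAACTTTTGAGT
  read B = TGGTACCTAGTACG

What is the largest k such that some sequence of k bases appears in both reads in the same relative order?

9

Pick T (read A #1, read B #1), G (read A #2, read B #3), T (read A #5, read B #4), A (read A #6, read B #5), C (read A #8, read B #7), T (read A #9, read B #8), T (read A #12, read B #11), A (read A #14, read B #12), G (read A #15, read B #14); all 9 bases appear in both, in order. dp[16][14] = 9 confirms this is the maximum.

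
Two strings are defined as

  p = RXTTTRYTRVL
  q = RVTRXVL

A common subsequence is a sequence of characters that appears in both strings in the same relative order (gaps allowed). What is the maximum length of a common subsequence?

Let dp[i][j] be the LCS length of the first i characters of p and the first j characters of q. dp[i][j] = dp[i-1][j-1]+1 when the i-th and j-th characters match, else max(dp[i-1][j], dp[i][j-1]).
    ·  R  V  T  R  X  V  L
 ·  0  0  0  0  0  0  0  0
 R  0  1  1  1  1  1  1  1
 X  0  1  1  1  1  2  2  2
 T  0  1  1  2  2  2  2  2
 T  0  1  1  2  2  2  2  2
 T  0  1  1  2  2  2  2  2
 R  0  1  1  2  3  3  3  3
 Y  0  1  1  2  3  3  3  3
 T  0  1  1  2  3  3  3  3
 R  0  1  1  2  3  3  3  3
 V  0  1  2  2  3  3  4  4
 L  0  1  2  2  3  3  4  5
dp[11][7] = 5. One LCS (by backtracking along matches): RTRVL.

5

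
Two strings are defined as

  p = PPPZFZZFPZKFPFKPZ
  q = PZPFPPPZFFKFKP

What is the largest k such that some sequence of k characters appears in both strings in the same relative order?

One common subsequence of length 10: P (p #1, q #5); then P (p #2, q #6); then P (p #3, q #7); then Z (p #4, q #8); then F (p #5, q #9); then F (p #8, q #10); then K (p #11, q #11); then F (p #14, q #12); then K (p #15, q #13); then P (p #16, q #14). dp[17][14] = 10 confirms this is the maximum.

10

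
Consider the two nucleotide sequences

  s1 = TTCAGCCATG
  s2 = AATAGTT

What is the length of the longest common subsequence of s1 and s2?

Let dp[i][j] be the LCS length of the first i bases of s1 and the first j bases of s2. dp[i][j] = dp[i-1][j-1]+1 when the i-th and j-th bases match, else max(dp[i-1][j], dp[i][j-1]).
    ·  A  A  T  A  G  T  T
 ·  0  0  0  0  0  0  0  0
 T  0  0  0  1  1  1  1  1
 T  0  0  0  1  1  1  2  2
 C  0  0  0  1  1  1  2  2
 A  0  1  1  1  2  2  2  2
 G  0  1  1  1  2  3  3  3
 C  0  1  1  1  2  3  3  3
 C  0  1  1  1  2  3  3  3
 A  0  1  2  2  2  3  3  3
 T  0  1  2  3  3  3  4  4
 G  0  1  2  3  3  4  4  4
dp[10][7] = 4. One LCS (by backtracking along matches): TAGT.

4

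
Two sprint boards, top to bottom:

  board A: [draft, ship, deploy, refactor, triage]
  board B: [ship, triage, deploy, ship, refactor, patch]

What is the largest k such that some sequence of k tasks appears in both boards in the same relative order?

Match ship at board A[2]=board B[1]; then deploy at board A[3]=board B[3]; then refactor at board A[4]=board B[5] — 3 tasks in the same relative order in both. Since dp[5][6] = 3, nothing longer is possible.

3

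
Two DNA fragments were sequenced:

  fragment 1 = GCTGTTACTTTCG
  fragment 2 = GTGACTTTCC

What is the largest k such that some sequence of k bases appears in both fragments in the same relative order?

9

Let dp[i][j] be the LCS length of the first i bases of fragment 1 and the first j bases of fragment 2. dp[i][j] = dp[i-1][j-1]+1 when the i-th and j-th bases match, else max(dp[i-1][j], dp[i][j-1]).
    ·  G  T  G  A  C  T  T  T  C  C
 ·  0  0  0  0  0  0  0  0  0  0  0
 G  0  1  1  1  1  1  1  1  1  1  1
 C  0  1  1  1  1  2  2  2  2  2  2
 T  0  1  2  2  2  2  3  3  3  3  3
 G  0  1  2  3  3  3  3  3  3  3  3
 T  0  1  2  3  3  3  4  4  4  4  4
 T  0  1  2  3  3  3  4  5  5  5  5
 A  0  1  2  3  4  4  4  5  5  5  5
 C  0  1  2  3  4  5  5  5  5  6  6
 T  0  1  2  3  4  5  6  6  6  6  6
 T  0  1  2  3  4  5  6  7  7  7  7
 T  0  1  2  3  4  5  6  7  8  8  8
 C  0  1  2  3  4  5  6  7  8  9  9
 G  0  1  2  3  4  5  6  7  8  9  9
dp[13][10] = 9. One LCS (by backtracking along matches): GTGACTTTC.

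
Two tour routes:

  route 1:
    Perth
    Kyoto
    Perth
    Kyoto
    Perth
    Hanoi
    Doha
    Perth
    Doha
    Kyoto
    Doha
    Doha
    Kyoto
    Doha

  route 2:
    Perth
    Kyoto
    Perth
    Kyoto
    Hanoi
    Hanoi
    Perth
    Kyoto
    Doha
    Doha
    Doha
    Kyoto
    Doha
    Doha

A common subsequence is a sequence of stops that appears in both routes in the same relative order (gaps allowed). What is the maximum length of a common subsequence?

11

Match Perth (route 1 #1, route 2 #1), then Kyoto (route 1 #2, route 2 #2), then Perth (route 1 #3, route 2 #3), then Kyoto (route 1 #4, route 2 #4), then Hanoi (route 1 #6, route 2 #6), then Perth (route 1 #8, route 2 #7), then Doha (route 1 #9, route 2 #9), then Doha (route 1 #11, route 2 #10), then Doha (route 1 #12, route 2 #11), then Kyoto (route 1 #13, route 2 #12), then Doha (route 1 #14, route 2 #14) — 11 stops in the same relative order in both, and the DP table's final entry dp[14][14] is also 11, so no common subsequence is longer.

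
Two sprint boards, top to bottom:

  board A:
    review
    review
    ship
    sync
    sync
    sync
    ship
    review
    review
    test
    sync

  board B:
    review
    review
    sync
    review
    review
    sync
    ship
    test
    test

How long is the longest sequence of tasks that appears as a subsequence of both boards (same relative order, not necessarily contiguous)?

6

Taking review [1,1], review [2,2], sync [4,3], sync [6,6], ship [7,7], test [10,9] gives a common subsequence of length 6. Since dp[11][9] = 6, nothing longer is possible.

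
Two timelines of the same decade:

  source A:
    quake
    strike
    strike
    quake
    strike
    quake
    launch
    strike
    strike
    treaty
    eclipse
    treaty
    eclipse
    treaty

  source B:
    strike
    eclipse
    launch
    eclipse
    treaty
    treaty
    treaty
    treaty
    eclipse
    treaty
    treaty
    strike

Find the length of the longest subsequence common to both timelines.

6

Match strike [2,1] → launch [7,3] → treaty [10,8] → eclipse [11,9] → treaty [12,10] → treaty [14,11] — 6 events in the same relative order in both. The LCS DP gives dp[14][12] = 6, so this is optimal.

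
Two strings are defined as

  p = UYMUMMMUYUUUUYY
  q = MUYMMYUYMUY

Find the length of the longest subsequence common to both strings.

Match U (p #1, q #2), Y (p #2, q #3), M (p #3, q #4), M (p #5, q #5), U (p #8, q #7), Y (p #9, q #8), U (p #13, q #10), Y (p #15, q #11) — 8 characters in the same relative order in both. Since dp[15][11] = 8, nothing longer is possible.

8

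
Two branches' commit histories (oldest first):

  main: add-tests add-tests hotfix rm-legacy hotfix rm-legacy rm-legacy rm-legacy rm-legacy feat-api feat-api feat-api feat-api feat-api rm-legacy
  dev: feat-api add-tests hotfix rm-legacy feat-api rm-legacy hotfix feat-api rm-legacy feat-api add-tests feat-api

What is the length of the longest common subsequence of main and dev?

7

Pick add-tests at main[2]=dev[2] → hotfix at main[3]=dev[3] → rm-legacy at main[4]=dev[6] → hotfix at main[5]=dev[7] → rm-legacy at main[9]=dev[9] → feat-api at main[10]=dev[10] → feat-api at main[14]=dev[12]; all 7 commits appear in both, in order. dp[15][12] = 7 confirms this is the maximum.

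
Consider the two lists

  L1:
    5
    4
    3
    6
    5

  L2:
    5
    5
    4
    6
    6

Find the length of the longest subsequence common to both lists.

Pick 5 [1,2], 4 [2,3], 6 [4,5]; all 3 values appear in both, in order. The LCS DP gives dp[5][5] = 3, so this is optimal.

3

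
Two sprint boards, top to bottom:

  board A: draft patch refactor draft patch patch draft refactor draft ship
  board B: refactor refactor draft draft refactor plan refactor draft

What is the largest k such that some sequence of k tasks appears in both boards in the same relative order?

Taking refactor (board A #3, board B #2), then draft (board A #4, board B #3), then draft (board A #7, board B #4), then refactor (board A #8, board B #7), then draft (board A #9, board B #8) gives a common subsequence of length 5. dp[10][8] = 5 confirms this is the maximum.

5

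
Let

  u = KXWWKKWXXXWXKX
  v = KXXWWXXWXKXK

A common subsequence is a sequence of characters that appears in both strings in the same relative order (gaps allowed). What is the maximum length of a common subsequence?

10

Match K at u[1]=v[1], then X at u[2]=v[3], then W at u[4]=v[4], then W at u[7]=v[5], then X at u[9]=v[6], then X at u[10]=v[7], then W at u[11]=v[8], then X at u[12]=v[9], then K at u[13]=v[10], then X at u[14]=v[11] — 10 characters in the same relative order in both. The LCS DP gives dp[14][12] = 10, so this is optimal.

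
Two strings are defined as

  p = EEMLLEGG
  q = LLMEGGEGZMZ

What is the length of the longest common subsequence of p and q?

Pick L (p #4, q #1), then L (p #5, q #2), then E (p #6, q #4), then G (p #7, q #6), then G (p #8, q #8); all 5 characters appear in both, in order. Since dp[8][11] = 5, nothing longer is possible.

5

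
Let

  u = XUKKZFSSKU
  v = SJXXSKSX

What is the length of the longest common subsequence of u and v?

Taking X (u #1, v #4); then K (u #4, v #6); then S (u #7, v #7) gives a common subsequence of length 3. dp[10][8] = 3 confirms this is the maximum.

3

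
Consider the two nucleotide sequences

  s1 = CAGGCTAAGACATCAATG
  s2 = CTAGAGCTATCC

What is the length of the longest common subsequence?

One common subsequence of length 9: C at s1[1]=s2[1], then A at s1[2]=s2[3], then G at s1[3]=s2[4], then G at s1[4]=s2[6], then C at s1[5]=s2[7], then T at s1[6]=s2[8], then A at s1[7]=s2[9], then C at s1[11]=s2[11], then C at s1[14]=s2[12], and the DP table's final entry dp[18][12] is also 9, so no common subsequence is longer.

9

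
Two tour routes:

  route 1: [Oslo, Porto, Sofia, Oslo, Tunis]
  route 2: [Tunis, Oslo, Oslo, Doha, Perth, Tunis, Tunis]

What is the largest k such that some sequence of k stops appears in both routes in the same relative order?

3

Pick Oslo at route 1[1]=route 2[2] → Oslo at route 1[4]=route 2[3] → Tunis at route 1[5]=route 2[7]; all 3 stops appear in both, in order. Since dp[5][7] = 3, nothing longer is possible.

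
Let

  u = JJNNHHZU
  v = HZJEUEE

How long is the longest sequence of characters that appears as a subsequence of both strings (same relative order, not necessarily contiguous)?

3

Taking H at u[6]=v[1], then Z at u[7]=v[2], then U at u[8]=v[5] gives a common subsequence of length 3, and the DP table's final entry dp[8][7] is also 3, so no common subsequence is longer.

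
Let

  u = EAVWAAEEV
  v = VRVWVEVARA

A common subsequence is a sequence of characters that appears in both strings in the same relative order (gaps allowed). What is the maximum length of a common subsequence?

4

Pick E at u[1]=v[6] → V at u[3]=v[7] → A at u[5]=v[8] → A at u[6]=v[10]; all 4 characters appear in both, in order. dp[9][10] = 4 confirms this is the maximum.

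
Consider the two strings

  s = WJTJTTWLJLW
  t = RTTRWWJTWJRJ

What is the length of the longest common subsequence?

Let dp[i][j] be the LCS length of the first i characters of s and the first j characters of t. dp[i][j] = dp[i-1][j-1]+1 when the i-th and j-th characters match, else max(dp[i-1][j], dp[i][j-1]).
    ·  R  T  T  R  W  W  J  T  W  J  R  J
 ·  0  0  0  0  0  0  0  0  0  0  0  0  0
 W  0  0  0  0  0  1  1  1  1  1  1  1  1
 J  0  0  0  0  0  1  1  2  2  2  2  2  2
 T  0  0  1  1  1  1  1  2  3  3  3  3  3
 J  0  0  1  1  1  1  1  2  3  3  4  4  4
 T  0  0  1  2  2  2  2  2  3  3  4  4  4
 T  0  0  1  2  2  2  2  2  3  3  4  4  4
 W  0  0  1  2  2  3  3  3  3  4  4  4  4
 L  0  0  1  2  2  3  3  3  3  4  4  4  4
 J  0  0  1  2  2  3  3  4  4  4  5  5  5
 L  0  0  1  2  2  3  3  4  4  4  5  5  5
 W  0  0  1  2  2  3  4  4  4  5  5  5  5
dp[11][12] = 5. One LCS (by backtracking along matches): WJTJJ.

5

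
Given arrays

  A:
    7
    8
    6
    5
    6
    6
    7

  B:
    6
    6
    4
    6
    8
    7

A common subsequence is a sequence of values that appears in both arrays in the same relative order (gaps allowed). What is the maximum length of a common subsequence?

Let dp[i][j] be the LCS length of the first i values of A and the first j values of B. dp[i][j] = dp[i-1][j-1]+1 when the i-th and j-th values match, else max(dp[i-1][j], dp[i][j-1]).
    ·  6  6  4  6  8  7
 ·  0  0  0  0  0  0  0
 7  0  0  0  0  0  0  1
 8  0  0  0  0  0  1  1
 6  0  1  1  1  1  1  1
 5  0  1  1  1  1  1  1
 6  0  1  2  2  2  2  2
 6  0  1  2  2  3  3  3
 7  0  1  2  2  3  3  4
dp[7][6] = 4. One LCS (by backtracking along matches): 6, 6, 6, 7.

4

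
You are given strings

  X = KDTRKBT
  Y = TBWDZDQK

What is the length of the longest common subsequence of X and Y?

Match D (X #2, Y #6) → K (X #5, Y #8) — 2 characters in the same relative order in both. The LCS DP gives dp[7][8] = 2, so this is optimal.

2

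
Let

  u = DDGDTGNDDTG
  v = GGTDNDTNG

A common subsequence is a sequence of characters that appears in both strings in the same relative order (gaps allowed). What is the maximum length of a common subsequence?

Let dp[i][j] be the LCS length of the first i characters of u and the first j characters of v. dp[i][j] = dp[i-1][j-1]+1 when the i-th and j-th characters match, else max(dp[i-1][j], dp[i][j-1]).
    ·  G  G  T  D  N  D  T  N  G
 ·  0  0  0  0  0  0  0  0  0  0
 D  0  0  0  0  1  1  1  1  1  1
 D  0  0  0  0  1  1  2  2  2  2
 G  0  1  1  1  1  1  2  2  2  3
 D  0  1  1  1  2  2  2  2  2  3
 T  0  1  1  2  2  2  2  3  3  3
 G  0  1  2  2  2  2  2  3  3  4
 N  0  1  2  2  2  3  3  3  4  4
 D  0  1  2  2  3  3  4  4  4  4
 D  0  1  2  2  3  3  4  4  4  4
 T  0  1  2  3  3  3  4  5  5  5
 G  0  1  2  3  3  3  4  5  5  6
dp[11][9] = 6. One LCS (by backtracking along matches): GDNDTG.

6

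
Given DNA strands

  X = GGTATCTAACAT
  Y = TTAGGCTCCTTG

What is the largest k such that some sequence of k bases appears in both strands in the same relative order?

6

Match G at X[1]=Y[4] → G at X[2]=Y[5] → T at X[3]=Y[7] → C at X[6]=Y[9] → T at X[7]=Y[10] → T at X[12]=Y[11] — 6 bases in the same relative order in both. Since dp[12][12] = 6, nothing longer is possible.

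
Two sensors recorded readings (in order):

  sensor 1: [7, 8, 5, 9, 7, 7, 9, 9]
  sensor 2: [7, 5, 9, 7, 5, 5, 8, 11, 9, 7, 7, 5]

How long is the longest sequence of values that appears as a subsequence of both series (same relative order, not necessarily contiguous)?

5

Let dp[i][j] be the LCS length of the first i values of sensor 1 and the first j values of sensor 2. dp[i][j] = dp[i-1][j-1]+1 when the i-th and j-th values match, else max(dp[i-1][j], dp[i][j-1]).
    ·  7  5  9  7  5  5  8 11  9  7  7  5
 ·  0  0  0  0  0  0  0  0  0  0  0  0  0
 7  0  1  1  1  1  1  1  1  1  1  1  1  1
 8  0  1  1  1  1  1  1  2  2  2  2  2  2
 5  0  1  2  2  2  2  2  2  2  2  2  2  3
 9  0  1  2  3  3  3  3  3  3  3  3  3  3
 7  0  1  2  3  4  4  4  4  4  4  4  4  4
 7  0  1  2  3  4  4  4  4  4  4  5  5  5
 9  0  1  2  3  4  4  4  4  4  5  5  5  5
 9  0  1  2  3  4  4  4  4  4  5  5  5  5
dp[8][12] = 5. One LCS (by backtracking along matches): 7, 8, 9, 7, 7.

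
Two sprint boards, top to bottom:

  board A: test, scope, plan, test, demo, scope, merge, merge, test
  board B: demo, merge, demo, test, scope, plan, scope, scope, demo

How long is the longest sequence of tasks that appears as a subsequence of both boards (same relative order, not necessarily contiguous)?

4

One common subsequence of length 4: test [1,4], then scope [2,5], then plan [3,6], then demo [5,9]. Since dp[9][9] = 4, nothing longer is possible.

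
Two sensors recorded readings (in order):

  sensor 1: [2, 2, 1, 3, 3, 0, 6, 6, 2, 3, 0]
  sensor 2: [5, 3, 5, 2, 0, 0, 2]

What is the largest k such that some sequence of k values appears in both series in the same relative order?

Pick 2 (sensor 1 #1, sensor 2 #4); then 0 (sensor 1 #6, sensor 2 #6); then 2 (sensor 1 #9, sensor 2 #7); all 3 values appear in both, in order. The LCS DP gives dp[11][7] = 3, so this is optimal.

3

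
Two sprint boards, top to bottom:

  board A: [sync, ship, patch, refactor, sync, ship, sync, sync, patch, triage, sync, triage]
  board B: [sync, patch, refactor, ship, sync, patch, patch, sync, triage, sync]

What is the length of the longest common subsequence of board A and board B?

Pick sync at board A[1]=board B[1]; then patch at board A[3]=board B[2]; then refactor at board A[4]=board B[3]; then ship at board A[6]=board B[4]; then sync at board A[7]=board B[5]; then sync at board A[8]=board B[8]; then triage at board A[10]=board B[9]; then sync at board A[11]=board B[10]; all 8 tasks appear in both, in order. The LCS DP gives dp[12][10] = 8, so this is optimal.

8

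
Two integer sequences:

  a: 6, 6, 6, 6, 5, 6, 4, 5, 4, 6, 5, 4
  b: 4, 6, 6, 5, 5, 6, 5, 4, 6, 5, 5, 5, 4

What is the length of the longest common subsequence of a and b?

Taking 6 (a #1, b #2); then 6 (a #2, b #3); then 5 (a #5, b #5); then 6 (a #6, b #6); then 5 (a #8, b #7); then 4 (a #9, b #8); then 6 (a #10, b #9); then 5 (a #11, b #12); then 4 (a #12, b #13) gives a common subsequence of length 9, and the DP table's final entry dp[12][13] is also 9, so no common subsequence is longer.

9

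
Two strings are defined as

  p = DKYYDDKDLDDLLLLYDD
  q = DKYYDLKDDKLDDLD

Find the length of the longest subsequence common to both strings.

12

Match D (p #1, q #1), then K (p #2, q #2), then Y (p #3, q #3), then Y (p #4, q #4), then D (p #5, q #8), then D (p #6, q #9), then K (p #7, q #10), then L (p #9, q #11), then D (p #10, q #12), then D (p #11, q #13), then L (p #15, q #14), then D (p #18, q #15) — 12 characters in the same relative order in both. dp[18][15] = 12 confirms this is the maximum.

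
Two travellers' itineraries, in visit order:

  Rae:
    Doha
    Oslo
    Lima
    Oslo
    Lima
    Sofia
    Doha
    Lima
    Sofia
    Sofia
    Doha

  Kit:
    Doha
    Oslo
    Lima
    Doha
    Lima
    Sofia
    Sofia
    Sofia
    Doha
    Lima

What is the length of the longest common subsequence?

8

One common subsequence of length 8: Doha [1,1] → Oslo [2,2] → Lima [3,3] → Lima [5,5] → Sofia [6,6] → Sofia [9,7] → Sofia [10,8] → Doha [11,9], and the DP table's final entry dp[11][10] is also 8, so no common subsequence is longer.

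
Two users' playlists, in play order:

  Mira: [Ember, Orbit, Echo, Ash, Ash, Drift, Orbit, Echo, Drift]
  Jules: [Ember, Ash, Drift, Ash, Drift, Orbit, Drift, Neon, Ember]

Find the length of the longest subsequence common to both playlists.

One common subsequence of length 6: Ember (Mira #1, Jules #1), Ash (Mira #4, Jules #2), Ash (Mira #5, Jules #4), Drift (Mira #6, Jules #5), Orbit (Mira #7, Jules #6), Drift (Mira #9, Jules #7). Since dp[9][9] = 6, nothing longer is possible.

6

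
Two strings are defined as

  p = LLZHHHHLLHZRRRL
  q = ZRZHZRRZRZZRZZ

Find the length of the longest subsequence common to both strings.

One common subsequence of length 6: Z [3,3], H [10,4], Z [11,5], R [12,7], R [13,9], R [14,12]. Since dp[15][14] = 6, nothing longer is possible.

6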